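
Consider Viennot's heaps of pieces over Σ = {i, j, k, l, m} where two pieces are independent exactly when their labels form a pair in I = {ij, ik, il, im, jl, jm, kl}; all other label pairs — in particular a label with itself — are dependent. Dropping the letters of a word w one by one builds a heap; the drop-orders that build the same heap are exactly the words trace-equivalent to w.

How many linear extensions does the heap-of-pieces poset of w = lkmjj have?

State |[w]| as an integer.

drop 0:l onto floor
drop 1:k onto floor
drop 2:m onto {0:l, 1:k}
drop 3:j onto {1:k}
drop 4:j onto {3:j}
ground layer = {0:l, 1:k}
drop-orders for the pieces not yet dropped (sum over which currently-grounded one goes next):
  1 to go: {2} 1  {4} 1
  2 to go: {0,2} 1  {2,4} 2  {3,4} 1
  3 to go: {0,2,4} 3  {2,3,4} 3
  if 0:l drops first: 3 orders
  if 1:k drops first: 6 orders
heap linearizations: 9

9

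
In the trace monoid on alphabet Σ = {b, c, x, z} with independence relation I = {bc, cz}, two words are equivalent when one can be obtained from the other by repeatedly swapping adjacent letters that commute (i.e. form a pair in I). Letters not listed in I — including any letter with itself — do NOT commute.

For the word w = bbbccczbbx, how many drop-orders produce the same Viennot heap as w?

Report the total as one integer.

piece 0:b — minimal
piece 1:b rests on {0:b}
piece 2:b rests on {1:b}
piece 3:c — minimal
piece 4:c rests on {3:c}
piece 5:c rests on {4:c}
piece 6:z rests on {2:b}
piece 7:b rests on {6:z}
piece 8:b rests on {7:b}
piece 9:x rests on {5:c, 8:b}
minimal pieces: {0:b, 3:c}
ways to finish when only these pieces remain (= sum over removing one remaining piece with nothing left below it):
  1 left: {9}→1
  2 left: {5,9}→1  {8,9}→1
  3 left: {4,5,9}→1  {5,8,9}→2  {7,8,9}→1
  4 left: {3,4,5,9}→1  {4,5,8,9}→3  {5,7,8,9}→3  {6,7,8,9}→1
  5 left: {2,6,7,8,9}→1  {3,4,5,8,9}→4  {4,5,7,8,9}→6  {5,6,7,8,9}→4
  6 left: {1,2,6,7,8,9}→1  {2,5,6,7,8,9}→5  {3,4,5,7,8,9}→10  {4,5,6,7,8,9}→10
  7 left: {0,1,2,6,7,8,9}→1  {1,2,5,6,7,8,9}→6  {2,4,5,6,7,8,9}→15  {3,4,5,6,7,8,9}→20
  8 left: {0,1,2,5,6,7,8,9}→7  {1,2,4,5,6,7,8,9}→21  {2,3,4,5,6,7,8,9}→35
  placing 0:b first → 56 extensions
  placing 3:c first → 28 extensions
total linear extensions = 84

84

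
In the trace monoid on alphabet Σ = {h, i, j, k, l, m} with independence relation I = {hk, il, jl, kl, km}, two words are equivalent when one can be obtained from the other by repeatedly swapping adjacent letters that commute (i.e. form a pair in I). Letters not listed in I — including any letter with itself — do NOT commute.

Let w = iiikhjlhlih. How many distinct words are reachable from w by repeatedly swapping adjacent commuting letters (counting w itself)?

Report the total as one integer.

drop 0:i onto floor
drop 1:i onto {0:i}
drop 2:i onto {1:i}
drop 3:k onto {2:i}
drop 4:h onto {2:i}
drop 5:j onto {3:k, 4:h}
drop 6:l onto {4:h}
drop 7:h onto {5:j, 6:l}
drop 8:l onto {7:h}
drop 9:i onto {7:h}
drop 10:h onto {8:l, 9:i}
ground layer = {0:i}
drop-orders for the pieces not yet dropped (sum over which currently-grounded one goes next):
  1 to go: {10} 1
  2 to go: {8,10} 1  {9,10} 1
  3 to go: {8,9,10} 2
  4 to go: {7,8,9,10} 2
  5 to go: {5,7,8,9,10} 2  {6,7,8,9,10} 2
  6 to go: {3,5,7,8,9,10} 2  {5,6,7,8,9,10} 4
  7 to go: {3,5,6,7,8,9,10} 6  {4,5,6,7,8,9,10} 4
  8 to go: {3,4,5,6,7,8,9,10} 10
  9 to go: {2,3,4,5,6,7,8,9,10} 10
  if 0:i drops first: 10 orders

10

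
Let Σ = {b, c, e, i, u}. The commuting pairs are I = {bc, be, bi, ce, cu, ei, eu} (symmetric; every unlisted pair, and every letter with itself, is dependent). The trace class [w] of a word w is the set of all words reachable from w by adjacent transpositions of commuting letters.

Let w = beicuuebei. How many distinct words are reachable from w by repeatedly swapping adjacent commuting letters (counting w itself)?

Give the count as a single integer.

0(b) covers ∅
1(e) covers ∅
2(i) covers ∅
3(c) covers 2:i
4(u) covers 0:b, 2:i
5(u) covers 4:u
6(e) covers 1:e
7(b) covers 5:u
8(e) covers 6:e
9(i) covers 3:c, 5:u
floor of heap: 0:b, 1:e, 2:i
completions by unplaced set U, small U first (add the entries for U minus each lowest piece of U):
  |U|=1: {7}:1  {8}:1  {9}:1
  |U|=2: {3,9}:1  {6,8}:1  {7,8}:2  {7,9}:2  {8,9}:2
  |U|=3: {1,6,8}:1  {3,7,9}:3  {3,8,9}:3  {5,7,9}:2  {6,7,8}:3  {6,8,9}:3  {7,8,9}:6
  |U|=4: {1,6,7,8}:4  {1,6,8,9}:4  {3,5,7,9}:5  {3,6,8,9}:6  {3,7,8,9}:12  {4,5,7,9}:2  {5,7,8,9}:8  {6,7,8,9}:12
  |U|=5: {0,4,5,7,9}:2  {1,3,6,8,9}:10  {1,6,7,8,9}:20  {3,4,5,7,9}:7  {3,5,7,8,9}:25  {3,6,7,8,9}:30  {4,5,7,8,9}:10  {5,6,7,8,9}:20
  |U|=6: {0,3,4,5,7,9}:9  {0,4,5,7,8,9}:12  {1,3,6,7,8,9}:60  {1,5,6,7,8,9}:40  {2,3,4,5,7,9}:7  {3,4,5,7,8,9}:42  {3,5,6,7,8,9}:75  {4,5,6,7,8,9}:30
  |U|=7: {0,2,3,4,5,7,9}:16  {0,3,4,5,7,8,9}:63  {0,4,5,6,7,8,9}:42  {1,3,5,6,7,8,9}:175  {1,4,5,6,7,8,9}:70  {2,3,4,5,7,8,9}:49  {3,4,5,6,7,8,9}:147
  |U|=8: {0,1,4,5,6,7,8,9}:112  {0,2,3,4,5,7,8,9}:128  {0,3,4,5,6,7,8,9}:252  {1,3,4,5,6,7,8,9}:392  {2,3,4,5,6,7,8,9}:196
  start at 0(b): 588
  start at 1(e): 576
  start at 2(i): 756
sum over floor = 1920

1920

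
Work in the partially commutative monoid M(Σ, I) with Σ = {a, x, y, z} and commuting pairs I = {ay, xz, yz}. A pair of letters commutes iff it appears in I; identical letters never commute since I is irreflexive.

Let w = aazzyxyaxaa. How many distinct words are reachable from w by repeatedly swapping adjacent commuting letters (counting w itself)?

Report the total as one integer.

34

#0=a has no predecessor
#1=a depends on [0:a]
#2=z depends on [1:a]
#3=z depends on [2:z]
#4=y has no predecessor
#5=x depends on [1:a, 4:y]
#6=y depends on [5:x]
#7=a depends on [3:z, 5:x]
#8=x depends on [6:y, 7:a]
#9=a depends on [8:x]
#10=a depends on [9:a]
sources: [0:a, 4:y]
N(rest) = Σ N(rest − s) over sources s of rest; N(one piece) = 1:
  size 1 → [10]=1
  size 2 → [9,10]=1
  size 3 → [8,9,10]=1
  size 4 → [6,8,9,10]=1  [7,8,9,10]=1
  size 5 → [3,7,8,9,10]=1  [6,7,8,9,10]=2
  size 6 → [2,3,7,8,9,10]=1  [3,6,7,8,9,10]=3  [5,6,7,8,9,10]=2
  size 7 → [2,3,6,7,8,9,10]=4  [3,5,6,7,8,9,10]=5  [4,5,6,7,8,9,10]=2
  size 8 → [2,3,5,6,7,8,9,10]=9  [3,4,5,6,7,8,9,10]=7
  size 9 → [1,2,3,5,6,7,8,9,10]=9  [2,3,4,5,6,7,8,9,10]=16
  first=0(a) contributes 25
  first=4(y) contributes 9
|[w]| = 34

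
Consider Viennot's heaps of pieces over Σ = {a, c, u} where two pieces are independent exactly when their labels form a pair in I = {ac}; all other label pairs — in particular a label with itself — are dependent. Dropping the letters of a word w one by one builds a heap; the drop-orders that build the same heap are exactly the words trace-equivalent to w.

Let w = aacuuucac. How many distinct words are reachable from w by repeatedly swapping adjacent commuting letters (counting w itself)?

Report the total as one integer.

9

drop 0:a onto floor
drop 1:a onto {0:a}
drop 2:c onto floor
drop 3:u onto {1:a, 2:c}
drop 4:u onto {3:u}
drop 5:u onto {4:u}
drop 6:c onto {5:u}
drop 7:a onto {5:u}
drop 8:c onto {6:c}
ground layer = {0:a, 2:c}
drop-orders for the pieces not yet dropped (sum over which currently-grounded one goes next):
  1 to go: {7} 1  {8} 1
  2 to go: {6,8} 1  {7,8} 2
  3 to go: {6,7,8} 3
  4 to go: {5,6,7,8} 3
  5 to go: {4,5,6,7,8} 3
  6 to go: {3,4,5,6,7,8} 3
  7 to go: {1,3,4,5,6,7,8} 3  {2,3,4,5,6,7,8} 3
  if 0:a drops first: 6 orders
  if 2:c drops first: 3 orders
heap linearizations: 9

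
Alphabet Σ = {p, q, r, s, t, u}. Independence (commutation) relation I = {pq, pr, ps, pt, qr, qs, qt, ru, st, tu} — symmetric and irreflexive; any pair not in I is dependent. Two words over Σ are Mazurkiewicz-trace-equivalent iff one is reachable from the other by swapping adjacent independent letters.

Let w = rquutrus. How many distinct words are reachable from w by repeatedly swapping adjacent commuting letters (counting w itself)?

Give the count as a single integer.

#0=r has no predecessor
#1=q has no predecessor
#2=u depends on [1:q]
#3=u depends on [2:u]
#4=t depends on [0:r]
#5=r depends on [4:t]
#6=u depends on [3:u]
#7=s depends on [5:r, 6:u]
sources: [0:r, 1:q]
N(rest) = Σ N(rest − s) over sources s of rest; N(one piece) = 1:
  size 1 → [7]=1
  size 2 → [5,7]=1  [6,7]=1
  size 3 → [3,6,7]=1  [4,5,7]=1  [5,6,7]=2
  size 4 → [0,4,5,7]=1  [2,3,6,7]=1  [3,5,6,7]=3  [4,5,6,7]=3
  size 5 → [0,4,5,6,7]=4  [1,2,3,6,7]=1  [2,3,5,6,7]=4  [3,4,5,6,7]=6
  size 6 → [0,3,4,5,6,7]=10  [1,2,3,5,6,7]=5  [2,3,4,5,6,7]=10
  first=0(r) contributes 15
  first=1(q) contributes 20
|[w]| = 35

35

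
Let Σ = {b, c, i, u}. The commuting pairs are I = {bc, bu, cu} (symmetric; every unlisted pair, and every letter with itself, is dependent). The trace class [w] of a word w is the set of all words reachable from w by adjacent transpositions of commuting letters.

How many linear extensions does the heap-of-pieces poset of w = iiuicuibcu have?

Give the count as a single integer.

piece 0:i — minimal
piece 1:i rests on {0:i}
piece 2:u rests on {1:i}
piece 3:i rests on {2:u}
piece 4:c rests on {3:i}
piece 5:u rests on {3:i}
piece 6:i rests on {4:c, 5:u}
piece 7:b rests on {6:i}
piece 8:c rests on {6:i}
piece 9:u rests on {6:i}
minimal pieces: {0:i}
ways to finish when only these pieces remain (= sum over removing one remaining piece with nothing left below it):
  1 left: {7}→1  {8}→1  {9}→1
  2 left: {7,8}→2  {7,9}→2  {8,9}→2
  3 left: {7,8,9}→6
  4 left: {6,7,8,9}→6
  5 left: {4,6,7,8,9}→6  {5,6,7,8,9}→6
  6 left: {4,5,6,7,8,9}→12
  7 left: {3,4,5,6,7,8,9}→12
  8 left: {2,3,4,5,6,7,8,9}→12
  placing 0:i first → 12 extensions

12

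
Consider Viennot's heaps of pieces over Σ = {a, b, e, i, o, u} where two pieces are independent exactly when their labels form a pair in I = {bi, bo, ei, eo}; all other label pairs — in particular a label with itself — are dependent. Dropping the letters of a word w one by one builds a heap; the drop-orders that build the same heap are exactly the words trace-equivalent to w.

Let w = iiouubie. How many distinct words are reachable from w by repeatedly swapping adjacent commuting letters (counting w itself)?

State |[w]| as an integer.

3

piece 0:i — minimal
piece 1:i rests on {0:i}
piece 2:o rests on {1:i}
piece 3:u rests on {2:o}
piece 4:u rests on {3:u}
piece 5:b rests on {4:u}
piece 6:i rests on {4:u}
piece 7:e rests on {5:b}
minimal pieces: {0:i}
ways to finish when only these pieces remain (= sum over removing one remaining piece with nothing left below it):
  1 left: {6}→1  {7}→1
  2 left: {5,7}→1  {6,7}→2
  3 left: {5,6,7}→3
  4 left: {4,5,6,7}→3
  5 left: {3,4,5,6,7}→3
  6 left: {2,3,4,5,6,7}→3
  placing 0:i first → 3 extensions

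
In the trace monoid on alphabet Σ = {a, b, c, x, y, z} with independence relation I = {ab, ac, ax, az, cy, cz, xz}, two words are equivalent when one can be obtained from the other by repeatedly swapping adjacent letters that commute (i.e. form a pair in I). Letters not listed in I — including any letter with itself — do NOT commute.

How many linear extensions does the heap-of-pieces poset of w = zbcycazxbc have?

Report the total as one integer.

drop 0:z onto floor
drop 1:b onto {0:z}
drop 2:c onto {1:b}
drop 3:y onto {1:b}
drop 4:c onto {2:c}
drop 5:a onto {3:y}
drop 6:z onto {3:y}
drop 7:x onto {3:y, 4:c}
drop 8:b onto {6:z, 7:x}
drop 9:c onto {8:b}
ground layer = {0:z}
drop-orders for the pieces not yet dropped (sum over which currently-grounded one goes next):
  1 to go: {5} 1  {9} 1
  2 to go: {5,9} 2  {8,9} 1
  3 to go: {5,8,9} 3  {6,8,9} 1  {7,8,9} 1
  4 to go: {4,7,8,9} 1  {5,6,8,9} 4  {5,7,8,9} 4  {6,7,8,9} 2
  5 to go: {2,4,7,8,9} 1  {4,5,7,8,9} 5  {4,6,7,8,9} 3  {5,6,7,8,9} 10
  6 to go: {2,4,5,7,8,9} 6  {2,4,6,7,8,9} 4  {3,5,6,7,8,9} 10  {4,5,6,7,8,9} 18
  7 to go: {2,4,5,6,7,8,9} 28  {3,4,5,6,7,8,9} 28
  8 to go: {2,3,4,5,6,7,8,9} 56
  if 0:z drops first: 56 orders

56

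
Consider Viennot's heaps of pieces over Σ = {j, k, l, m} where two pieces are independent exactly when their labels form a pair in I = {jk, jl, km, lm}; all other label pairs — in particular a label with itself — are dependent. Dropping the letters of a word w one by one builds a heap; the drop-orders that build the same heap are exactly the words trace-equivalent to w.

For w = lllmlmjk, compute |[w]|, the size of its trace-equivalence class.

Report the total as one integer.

56

0(l) covers ∅
1(l) covers 0:l
2(l) covers 1:l
3(m) covers ∅
4(l) covers 2:l
5(m) covers 3:m
6(j) covers 5:m
7(k) covers 4:l
floor of heap: 0:l, 3:m
completions by unplaced set U, small U first (add the entries for U minus each lowest piece of U):
  |U|=1: {6}:1  {7}:1
  |U|=2: {4,7}:1  {5,6}:1  {6,7}:2
  |U|=3: {2,4,7}:1  {3,5,6}:1  {4,6,7}:3  {5,6,7}:3
  |U|=4: {1,2,4,7}:1  {2,4,6,7}:4  {3,5,6,7}:4  {4,5,6,7}:6
  |U|=5: {0,1,2,4,7}:1  {1,2,4,6,7}:5  {2,4,5,6,7}:10  {3,4,5,6,7}:10
  |U|=6: {0,1,2,4,6,7}:6  {1,2,4,5,6,7}:15  {2,3,4,5,6,7}:20
  start at 0(l): 35
  start at 3(m): 21
sum over floor = 56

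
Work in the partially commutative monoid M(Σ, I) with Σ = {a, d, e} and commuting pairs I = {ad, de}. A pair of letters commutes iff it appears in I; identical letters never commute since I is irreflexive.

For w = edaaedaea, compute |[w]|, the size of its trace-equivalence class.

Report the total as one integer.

0(e) covers ∅
1(d) covers ∅
2(a) covers 0:e
3(a) covers 2:a
4(e) covers 3:a
5(d) covers 1:d
6(a) covers 4:e
7(e) covers 6:a
8(a) covers 7:e
floor of heap: 0:e, 1:d
completions by unplaced set U, small U first (add the entries for U minus each lowest piece of U):
  |U|=1: {5}:1  {8}:1
  |U|=2: {1,5}:1  {5,8}:2  {7,8}:1
  |U|=3: {1,5,8}:3  {5,7,8}:3  {6,7,8}:1
  |U|=4: {1,5,7,8}:6  {4,6,7,8}:1  {5,6,7,8}:4
  |U|=5: {1,5,6,7,8}:10  {3,4,6,7,8}:1  {4,5,6,7,8}:5
  |U|=6: {1,4,5,6,7,8}:15  {2,3,4,6,7,8}:1  {3,4,5,6,7,8}:6
  |U|=7: {0,2,3,4,6,7,8}:1  {1,3,4,5,6,7,8}:21  {2,3,4,5,6,7,8}:7
  start at 0(e): 28
  start at 1(d): 8
sum over floor = 36

36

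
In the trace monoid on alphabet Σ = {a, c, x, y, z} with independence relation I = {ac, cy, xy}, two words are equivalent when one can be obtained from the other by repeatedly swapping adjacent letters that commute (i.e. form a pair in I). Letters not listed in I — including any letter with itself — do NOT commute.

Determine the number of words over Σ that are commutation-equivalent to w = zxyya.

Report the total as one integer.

0(z) covers ∅
1(x) covers 0:z
2(y) covers 0:z
3(y) covers 2:y
4(a) covers 1:x, 3:y
floor of heap: 0:z
completions by unplaced set U, small U first (add the entries for U minus each lowest piece of U):
  |U|=1: {4}:1
  |U|=2: {1,4}:1  {3,4}:1
  |U|=3: {1,3,4}:2  {2,3,4}:1
  start at 0(z): 3

3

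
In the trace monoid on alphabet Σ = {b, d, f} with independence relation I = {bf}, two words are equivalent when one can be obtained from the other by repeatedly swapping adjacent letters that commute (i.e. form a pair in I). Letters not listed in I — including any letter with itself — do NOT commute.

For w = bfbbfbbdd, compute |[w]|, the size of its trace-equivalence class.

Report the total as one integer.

#0=b has no predecessor
#1=f has no predecessor
#2=b depends on [0:b]
#3=b depends on [2:b]
#4=f depends on [1:f]
#5=b depends on [3:b]
#6=b depends on [5:b]
#7=d depends on [4:f, 6:b]
#8=d depends on [7:d]
sources: [0:b, 1:f]
N(rest) = Σ N(rest − s) over sources s of rest; N(one piece) = 1:
  size 1 → [8]=1
  size 2 → [7,8]=1
  size 3 → [4,7,8]=1  [6,7,8]=1
  size 4 → [1,4,7,8]=1  [4,6,7,8]=2  [5,6,7,8]=1
  size 5 → [1,4,6,7,8]=3  [3,5,6,7,8]=1  [4,5,6,7,8]=3
  size 6 → [1,4,5,6,7,8]=6  [2,3,5,6,7,8]=1  [3,4,5,6,7,8]=4
  size 7 → [0,2,3,5,6,7,8]=1  [1,3,4,5,6,7,8]=10  [2,3,4,5,6,7,8]=5
  first=0(b) contributes 15
  first=1(f) contributes 6
|[w]| = 21

21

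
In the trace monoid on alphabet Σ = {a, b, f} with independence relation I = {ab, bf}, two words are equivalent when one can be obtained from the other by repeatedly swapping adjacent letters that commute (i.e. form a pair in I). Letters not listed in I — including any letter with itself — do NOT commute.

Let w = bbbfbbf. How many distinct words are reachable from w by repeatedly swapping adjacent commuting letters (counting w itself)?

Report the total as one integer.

21

drop 0:b onto floor
drop 1:b onto {0:b}
drop 2:b onto {1:b}
drop 3:f onto floor
drop 4:b onto {2:b}
drop 5:b onto {4:b}
drop 6:f onto {3:f}
ground layer = {0:b, 3:f}
drop-orders for the pieces not yet dropped (sum over which currently-grounded one goes next):
  1 to go: {5} 1  {6} 1
  2 to go: {3,6} 1  {4,5} 1  {5,6} 2
  3 to go: {2,4,5} 1  {3,5,6} 3  {4,5,6} 3
  4 to go: {1,2,4,5} 1  {2,4,5,6} 4  {3,4,5,6} 6
  5 to go: {0,1,2,4,5} 1  {1,2,4,5,6} 5  {2,3,4,5,6} 10
  if 0:b drops first: 15 orders
  if 3:f drops first: 6 orders
heap linearizations: 21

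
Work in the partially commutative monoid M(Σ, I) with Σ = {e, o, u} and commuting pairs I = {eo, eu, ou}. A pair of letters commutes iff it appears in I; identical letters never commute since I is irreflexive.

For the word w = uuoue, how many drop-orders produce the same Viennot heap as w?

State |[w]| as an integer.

piece 0:u — minimal
piece 1:u rests on {0:u}
piece 2:o — minimal
piece 3:u rests on {1:u}
piece 4:e — minimal
minimal pieces: {0:u, 2:o, 4:e}
ways to finish when only these pieces remain (= sum over removing one remaining piece with nothing left below it):
  1 left: {2}→1  {3}→1  {4}→1
  2 left: {1,3}→1  {2,3}→2  {2,4}→2  {3,4}→2
  3 left: {0,1,3}→1  {1,2,3}→3  {1,3,4}→3  {2,3,4}→6
  placing 0:u first → 12 extensions
  placing 2:o first → 4 extensions
  placing 4:e first → 4 extensions
total linear extensions = 20

20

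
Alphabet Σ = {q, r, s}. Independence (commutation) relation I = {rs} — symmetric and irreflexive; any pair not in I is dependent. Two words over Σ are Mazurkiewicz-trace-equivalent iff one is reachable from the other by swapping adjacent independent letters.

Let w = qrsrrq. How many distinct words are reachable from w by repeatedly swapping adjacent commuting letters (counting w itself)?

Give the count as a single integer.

0(q) covers ∅
1(r) covers 0:q
2(s) covers 0:q
3(r) covers 1:r
4(r) covers 3:r
5(q) covers 2:s, 4:r
floor of heap: 0:q
completions by unplaced set U, small U first (add the entries for U minus each lowest piece of U):
  |U|=1: {5}:1
  |U|=2: {2,5}:1  {4,5}:1
  |U|=3: {2,4,5}:2  {3,4,5}:1
  |U|=4: {1,3,4,5}:1  {2,3,4,5}:3
  start at 0(q): 4

4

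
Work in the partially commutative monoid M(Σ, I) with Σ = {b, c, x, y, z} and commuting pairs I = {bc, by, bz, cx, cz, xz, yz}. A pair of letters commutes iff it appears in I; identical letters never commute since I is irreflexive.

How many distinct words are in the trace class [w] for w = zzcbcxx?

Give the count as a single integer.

#0=z has no predecessor
#1=z depends on [0:z]
#2=c has no predecessor
#3=b has no predecessor
#4=c depends on [2:c]
#5=x depends on [3:b]
#6=x depends on [5:x]
sources: [0:z, 2:c, 3:b]
N(rest) = Σ N(rest − s) over sources s of rest; N(one piece) = 1:
  size 1 → [1]=1  [4]=1  [6]=1
  size 2 → [0,1]=1  [1,4]=2  [1,6]=2  [2,4]=1  [4,6]=2  [5,6]=1
  size 3 → [0,1,4]=3  [0,1,6]=3  [1,2,4]=3  [1,4,6]=6  [1,5,6]=3  [2,4,6]=3  [3,5,6]=1  [4,5,6]=3
  size 4 → [0,1,2,4]=6  [0,1,4,6]=12  [0,1,5,6]=6  [1,2,4,6]=12  [1,3,5,6]=4  [1,4,5,6]=12  [2,4,5,6]=6  [3,4,5,6]=4
  size 5 → [0,1,2,4,6]=30  [0,1,3,5,6]=10  [0,1,4,5,6]=30  [1,2,4,5,6]=30  [1,3,4,5,6]=20  [2,3,4,5,6]=10
  first=0(z) contributes 60
  first=2(c) contributes 60
  first=3(b) contributes 90
|[w]| = 210

210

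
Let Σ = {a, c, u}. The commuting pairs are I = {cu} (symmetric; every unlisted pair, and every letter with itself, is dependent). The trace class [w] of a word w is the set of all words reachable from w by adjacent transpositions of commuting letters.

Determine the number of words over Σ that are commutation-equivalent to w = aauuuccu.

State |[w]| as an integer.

15

0(a) covers ∅
1(a) covers 0:a
2(u) covers 1:a
3(u) covers 2:u
4(u) covers 3:u
5(c) covers 1:a
6(c) covers 5:c
7(u) covers 4:u
floor of heap: 0:a
completions by unplaced set U, small U first (add the entries for U minus each lowest piece of U):
  |U|=1: {6}:1  {7}:1
  |U|=2: {4,7}:1  {5,6}:1  {6,7}:2
  |U|=3: {3,4,7}:1  {4,6,7}:3  {5,6,7}:3
  |U|=4: {2,3,4,7}:1  {3,4,6,7}:4  {4,5,6,7}:6
  |U|=5: {2,3,4,6,7}:5  {3,4,5,6,7}:10
  |U|=6: {2,3,4,5,6,7}:15
  start at 0(a): 15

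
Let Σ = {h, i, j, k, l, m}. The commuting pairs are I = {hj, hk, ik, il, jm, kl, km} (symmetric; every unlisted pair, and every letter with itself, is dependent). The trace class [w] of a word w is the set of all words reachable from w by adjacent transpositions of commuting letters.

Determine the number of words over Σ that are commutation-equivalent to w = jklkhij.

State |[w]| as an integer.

drop 0:j onto floor
drop 1:k onto {0:j}
drop 2:l onto {0:j}
drop 3:k onto {1:k}
drop 4:h onto {2:l}
drop 5:i onto {4:h}
drop 6:j onto {3:k, 5:i}
ground layer = {0:j}
drop-orders for the pieces not yet dropped (sum over which currently-grounded one goes next):
  1 to go: {6} 1
  2 to go: {3,6} 1  {5,6} 1
  3 to go: {1,3,6} 1  {3,5,6} 2  {4,5,6} 1
  4 to go: {1,3,5,6} 3  {2,4,5,6} 1  {3,4,5,6} 3
  5 to go: {1,3,4,5,6} 6  {2,3,4,5,6} 4
  if 0:j drops first: 10 orders

10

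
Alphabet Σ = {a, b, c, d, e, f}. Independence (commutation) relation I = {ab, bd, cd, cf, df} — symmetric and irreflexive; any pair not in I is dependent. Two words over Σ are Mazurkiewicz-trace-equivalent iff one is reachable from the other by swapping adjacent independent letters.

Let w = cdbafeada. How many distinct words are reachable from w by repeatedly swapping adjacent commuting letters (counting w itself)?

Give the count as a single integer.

piece 0:c — minimal
piece 1:d — minimal
piece 2:b rests on {0:c}
piece 3:a rests on {0:c, 1:d}
piece 4:f rests on {2:b, 3:a}
piece 5:e rests on {4:f}
piece 6:a rests on {5:e}
piece 7:d rests on {6:a}
piece 8:a rests on {7:d}
minimal pieces: {0:c, 1:d}
ways to finish when only these pieces remain (= sum over removing one remaining piece with nothing left below it):
  1 left: {8}→1
  2 left: {7,8}→1
  3 left: {6,7,8}→1
  4 left: {5,6,7,8}→1
  5 left: {4,5,6,7,8}→1
  6 left: {2,4,5,6,7,8}→1  {3,4,5,6,7,8}→1
  7 left: {1,3,4,5,6,7,8}→1  {2,3,4,5,6,7,8}→2
  placing 0:c first → 3 extensions
  placing 1:d first → 2 extensions
total linear extensions = 5

5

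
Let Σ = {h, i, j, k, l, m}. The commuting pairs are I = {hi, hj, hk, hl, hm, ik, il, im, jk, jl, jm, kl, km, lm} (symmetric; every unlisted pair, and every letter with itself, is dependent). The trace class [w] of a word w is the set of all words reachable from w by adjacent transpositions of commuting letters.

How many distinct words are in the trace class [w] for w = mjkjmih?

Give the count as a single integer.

0(m) covers ∅
1(j) covers ∅
2(k) covers ∅
3(j) covers 1:j
4(m) covers 0:m
5(i) covers 3:j
6(h) covers ∅
floor of heap: 0:m, 1:j, 2:k, 6:h
completions by unplaced set U, small U first (add the entries for U minus each lowest piece of U):
  |U|=1: {2}:1  {4}:1  {5}:1  {6}:1
  |U|=2: {0,4}:1  {2,4}:2  {2,5}:2  {2,6}:2  {3,5}:1  {4,5}:2  {4,6}:2  {5,6}:2
  |U|=3: {0,2,4}:3  {0,4,5}:3  {0,4,6}:3  {1,3,5}:1  {2,3,5}:3  {2,4,5}:6  {2,4,6}:6  {2,5,6}:6  {3,4,5}:3  {3,5,6}:3  {4,5,6}:6
  |U|=4: {0,2,4,5}:12  {0,2,4,6}:12  {0,3,4,5}:6  {0,4,5,6}:12  {1,2,3,5}:4  {1,3,4,5}:4  {1,3,5,6}:4  {2,3,4,5}:12  {2,3,5,6}:12  {2,4,5,6}:24  {3,4,5,6}:12
  |U|=5: {0,1,3,4,5}:10  {0,2,3,4,5}:30  {0,2,4,5,6}:60  {0,3,4,5,6}:30  {1,2,3,4,5}:20  {1,2,3,5,6}:20  {1,3,4,5,6}:20  {2,3,4,5,6}:60
  start at 0(m): 120
  start at 1(j): 180
  start at 2(k): 60
  start at 6(h): 60
sum over floor = 420

420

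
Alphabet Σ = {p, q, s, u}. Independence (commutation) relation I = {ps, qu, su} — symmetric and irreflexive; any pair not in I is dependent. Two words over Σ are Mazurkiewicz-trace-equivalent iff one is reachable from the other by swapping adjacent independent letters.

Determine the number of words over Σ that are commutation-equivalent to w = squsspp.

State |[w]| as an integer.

22

drop 0:s onto floor
drop 1:q onto {0:s}
drop 2:u onto floor
drop 3:s onto {1:q}
drop 4:s onto {3:s}
drop 5:p onto {1:q, 2:u}
drop 6:p onto {5:p}
ground layer = {0:s, 2:u}
drop-orders for the pieces not yet dropped (sum over which currently-grounded one goes next):
  1 to go: {4} 1  {6} 1
  2 to go: {3,4} 1  {4,6} 2  {5,6} 1
  3 to go: {2,5,6} 1  {3,4,6} 3  {4,5,6} 3
  4 to go: {2,4,5,6} 4  {3,4,5,6} 6
  5 to go: {1,3,4,5,6} 6  {2,3,4,5,6} 10
  if 0:s drops first: 16 orders
  if 2:u drops first: 6 orders
heap linearizations: 22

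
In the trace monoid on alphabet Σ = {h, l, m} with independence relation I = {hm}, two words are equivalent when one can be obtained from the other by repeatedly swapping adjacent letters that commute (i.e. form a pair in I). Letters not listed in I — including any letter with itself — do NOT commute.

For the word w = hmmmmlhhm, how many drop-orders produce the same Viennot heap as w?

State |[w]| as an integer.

15

0(h) covers ∅
1(m) covers ∅
2(m) covers 1:m
3(m) covers 2:m
4(m) covers 3:m
5(l) covers 0:h, 4:m
6(h) covers 5:l
7(h) covers 6:h
8(m) covers 5:l
floor of heap: 0:h, 1:m
completions by unplaced set U, small U first (add the entries for U minus each lowest piece of U):
  |U|=1: {7}:1  {8}:1
  |U|=2: {6,7}:1  {7,8}:2
  |U|=3: {6,7,8}:3
  |U|=4: {5,6,7,8}:3
  |U|=5: {0,5,6,7,8}:3  {4,5,6,7,8}:3
  |U|=6: {0,4,5,6,7,8}:6  {3,4,5,6,7,8}:3
  |U|=7: {0,3,4,5,6,7,8}:9  {2,3,4,5,6,7,8}:3
  start at 0(h): 3
  start at 1(m): 12
sum over floor = 15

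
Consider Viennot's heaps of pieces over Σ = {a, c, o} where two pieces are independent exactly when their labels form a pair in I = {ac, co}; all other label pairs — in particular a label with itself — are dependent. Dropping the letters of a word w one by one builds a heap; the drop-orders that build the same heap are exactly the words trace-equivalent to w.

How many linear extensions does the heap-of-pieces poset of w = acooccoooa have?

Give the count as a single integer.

piece 0:a — minimal
piece 1:c — minimal
piece 2:o rests on {0:a}
piece 3:o rests on {2:o}
piece 4:c rests on {1:c}
piece 5:c rests on {4:c}
piece 6:o rests on {3:o}
piece 7:o rests on {6:o}
piece 8:o rests on {7:o}
piece 9:a rests on {8:o}
minimal pieces: {0:a, 1:c}
ways to finish when only these pieces remain (= sum over removing one remaining piece with nothing left below it):
  1 left: {5}→1  {9}→1
  2 left: {4,5}→1  {5,9}→2  {8,9}→1
  3 left: {1,4,5}→1  {4,5,9}→3  {5,8,9}→3  {7,8,9}→1
  4 left: {1,4,5,9}→4  {4,5,8,9}→6  {5,7,8,9}→4  {6,7,8,9}→1
  5 left: {1,4,5,8,9}→10  {3,6,7,8,9}→1  {4,5,7,8,9}→10  {5,6,7,8,9}→5
  6 left: {1,4,5,7,8,9}→20  {2,3,6,7,8,9}→1  {3,5,6,7,8,9}→6  {4,5,6,7,8,9}→15
  7 left: {0,2,3,6,7,8,9}→1  {1,4,5,6,7,8,9}→35  {2,3,5,6,7,8,9}→7  {3,4,5,6,7,8,9}→21
  8 left: {0,2,3,5,6,7,8,9}→8  {1,3,4,5,6,7,8,9}→56  {2,3,4,5,6,7,8,9}→28
  placing 0:a first → 84 extensions
  placing 1:c first → 36 extensions
total linear extensions = 120

120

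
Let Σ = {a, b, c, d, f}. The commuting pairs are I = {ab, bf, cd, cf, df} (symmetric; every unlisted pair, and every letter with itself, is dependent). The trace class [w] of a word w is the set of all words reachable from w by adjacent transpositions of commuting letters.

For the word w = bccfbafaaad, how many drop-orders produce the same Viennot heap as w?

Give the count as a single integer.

drop 0:b onto floor
drop 1:c onto {0:b}
drop 2:c onto {1:c}
drop 3:f onto floor
drop 4:b onto {2:c}
drop 5:a onto {2:c, 3:f}
drop 6:f onto {5:a}
drop 7:a onto {6:f}
drop 8:a onto {7:a}
drop 9:a onto {8:a}
drop 10:d onto {4:b, 9:a}
ground layer = {0:b, 3:f}
drop-orders for the pieces not yet dropped (sum over which currently-grounded one goes next):
  1 to go: {10} 1
  2 to go: {4,10} 1  {9,10} 1
  3 to go: {4,9,10} 2  {8,9,10} 1
  4 to go: {4,8,9,10} 3  {7,8,9,10} 1
  5 to go: {4,7,8,9,10} 4  {6,7,8,9,10} 1
  6 to go: {4,6,7,8,9,10} 5  {5,6,7,8,9,10} 1
  7 to go: {3,5,6,7,8,9,10} 1  {4,5,6,7,8,9,10} 6
  8 to go: {2,4,5,6,7,8,9,10} 6  {3,4,5,6,7,8,9,10} 7
  9 to go: {1,2,4,5,6,7,8,9,10} 6  {2,3,4,5,6,7,8,9,10} 13
  if 0:b drops first: 19 orders
  if 3:f drops first: 6 orders
heap linearizations: 25

25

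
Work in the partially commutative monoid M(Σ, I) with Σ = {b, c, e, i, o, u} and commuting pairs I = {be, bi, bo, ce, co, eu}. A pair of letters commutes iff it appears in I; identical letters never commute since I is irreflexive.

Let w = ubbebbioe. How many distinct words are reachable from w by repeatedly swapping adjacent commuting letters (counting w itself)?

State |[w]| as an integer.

105

drop 0:u onto floor
drop 1:b onto {0:u}
drop 2:b onto {1:b}
drop 3:e onto floor
drop 4:b onto {2:b}
drop 5:b onto {4:b}
drop 6:i onto {0:u, 3:e}
drop 7:o onto {6:i}
drop 8:e onto {7:o}
ground layer = {0:u, 3:e}
drop-orders for the pieces not yet dropped (sum over which currently-grounded one goes next):
  1 to go: {5} 1  {8} 1
  2 to go: {4,5} 1  {5,8} 2  {7,8} 1
  3 to go: {2,4,5} 1  {4,5,8} 3  {5,7,8} 3  {6,7,8} 1
  4 to go: {1,2,4,5} 1  {2,4,5,8} 4  {3,6,7,8} 1  {4,5,7,8} 6  {5,6,7,8} 4
  5 to go: {1,2,4,5,8} 5  {2,4,5,7,8} 10  {3,5,6,7,8} 5  {4,5,6,7,8} 10
  6 to go: {1,2,4,5,7,8} 15  {2,4,5,6,7,8} 20  {3,4,5,6,7,8} 15
  7 to go: {1,2,4,5,6,7,8} 35  {2,3,4,5,6,7,8} 35
  if 0:u drops first: 70 orders
  if 3:e drops first: 35 orders
heap linearizations: 105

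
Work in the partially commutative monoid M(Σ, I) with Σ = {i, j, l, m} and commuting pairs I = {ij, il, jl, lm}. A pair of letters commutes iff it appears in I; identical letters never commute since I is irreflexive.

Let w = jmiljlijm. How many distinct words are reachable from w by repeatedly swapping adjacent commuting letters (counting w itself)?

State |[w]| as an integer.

216

drop 0:j onto floor
drop 1:m onto {0:j}
drop 2:i onto {1:m}
drop 3:l onto floor
drop 4:j onto {1:m}
drop 5:l onto {3:l}
drop 6:i onto {2:i}
drop 7:j onto {4:j}
drop 8:m onto {6:i, 7:j}
ground layer = {0:j, 3:l}
drop-orders for the pieces not yet dropped (sum over which currently-grounded one goes next):
  1 to go: {5} 1  {8} 1
  2 to go: {3,5} 1  {5,8} 2  {6,8} 1  {7,8} 1
  3 to go: {2,6,8} 1  {3,5,8} 3  {4,7,8} 1  {5,6,8} 3  {5,7,8} 3  {6,7,8} 2
  4 to go: {2,5,6,8} 4  {2,6,7,8} 3  {3,5,6,8} 6  {3,5,7,8} 6  {4,5,7,8} 4  {4,6,7,8} 3  {5,6,7,8} 8
  5 to go: {2,3,5,6,8} 10  {2,4,6,7,8} 6  {2,5,6,7,8} 15  {3,4,5,7,8} 10  {3,5,6,7,8} 20  {4,5,6,7,8} 15
  6 to go: {1,2,4,6,7,8} 6  {2,3,5,6,7,8} 45  {2,4,5,6,7,8} 36  {3,4,5,6,7,8} 45
  7 to go: {0,1,2,4,6,7,8} 6  {1,2,4,5,6,7,8} 42  {2,3,4,5,6,7,8} 126
  if 0:j drops first: 168 orders
  if 3:l drops first: 48 orders
heap linearizations: 216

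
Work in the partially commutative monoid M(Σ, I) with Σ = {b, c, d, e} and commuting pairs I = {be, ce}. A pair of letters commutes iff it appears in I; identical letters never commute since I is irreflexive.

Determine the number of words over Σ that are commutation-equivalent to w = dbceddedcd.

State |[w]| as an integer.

0(d) covers ∅
1(b) covers 0:d
2(c) covers 1:b
3(e) covers 0:d
4(d) covers 2:c, 3:e
5(d) covers 4:d
6(e) covers 5:d
7(d) covers 6:e
8(c) covers 7:d
9(d) covers 8:c
floor of heap: 0:d
completions by unplaced set U, small U first (add the entries for U minus each lowest piece of U):
  |U|=1: {9}:1
  |U|=2: {8,9}:1
  |U|=3: {7,8,9}:1
  |U|=4: {6,7,8,9}:1
  |U|=5: {5,6,7,8,9}:1
  |U|=6: {4,5,6,7,8,9}:1
  |U|=7: {2,4,5,6,7,8,9}:1  {3,4,5,6,7,8,9}:1
  |U|=8: {1,2,4,5,6,7,8,9}:1  {2,3,4,5,6,7,8,9}:2
  start at 0(d): 3

3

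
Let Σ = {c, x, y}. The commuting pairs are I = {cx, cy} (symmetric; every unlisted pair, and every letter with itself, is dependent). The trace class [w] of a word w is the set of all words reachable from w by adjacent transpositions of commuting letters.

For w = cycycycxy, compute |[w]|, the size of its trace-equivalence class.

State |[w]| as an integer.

126

0(c) covers ∅
1(y) covers ∅
2(c) covers 0:c
3(y) covers 1:y
4(c) covers 2:c
5(y) covers 3:y
6(c) covers 4:c
7(x) covers 5:y
8(y) covers 7:x
floor of heap: 0:c, 1:y
completions by unplaced set U, small U first (add the entries for U minus each lowest piece of U):
  |U|=1: {6}:1  {8}:1
  |U|=2: {4,6}:1  {6,8}:2  {7,8}:1
  |U|=3: {2,4,6}:1  {4,6,8}:3  {5,7,8}:1  {6,7,8}:3
  |U|=4: {0,2,4,6}:1  {2,4,6,8}:4  {3,5,7,8}:1  {4,6,7,8}:6  {5,6,7,8}:4
  |U|=5: {0,2,4,6,8}:5  {1,3,5,7,8}:1  {2,4,6,7,8}:10  {3,5,6,7,8}:5  {4,5,6,7,8}:10
  |U|=6: {0,2,4,6,7,8}:15  {1,3,5,6,7,8}:6  {2,4,5,6,7,8}:20  {3,4,5,6,7,8}:15
  |U|=7: {0,2,4,5,6,7,8}:35  {1,3,4,5,6,7,8}:21  {2,3,4,5,6,7,8}:35
  start at 0(c): 56
  start at 1(y): 70
sum over floor = 126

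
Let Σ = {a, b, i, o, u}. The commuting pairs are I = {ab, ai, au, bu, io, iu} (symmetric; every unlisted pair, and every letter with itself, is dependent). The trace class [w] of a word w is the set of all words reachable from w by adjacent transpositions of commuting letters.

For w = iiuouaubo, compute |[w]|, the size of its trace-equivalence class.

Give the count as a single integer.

156

piece 0:i — minimal
piece 1:i rests on {0:i}
piece 2:u — minimal
piece 3:o rests on {2:u}
piece 4:u rests on {3:o}
piece 5:a rests on {3:o}
piece 6:u rests on {4:u}
piece 7:b rests on {1:i, 3:o}
piece 8:o rests on {5:a, 6:u, 7:b}
minimal pieces: {0:i, 2:u}
ways to finish when only these pieces remain (= sum over removing one remaining piece with nothing left below it):
  1 left: {8}→1
  2 left: {5,8}→1  {6,8}→1  {7,8}→1
  3 left: {1,7,8}→1  {4,6,8}→1  {5,6,8}→2  {5,7,8}→2  {6,7,8}→2
  4 left: {0,1,7,8}→1  {1,5,7,8}→3  {1,6,7,8}→3  {4,5,6,8}→3  {4,6,7,8}→3  {5,6,7,8}→6
  5 left: {0,1,5,7,8}→4  {0,1,6,7,8}→4  {1,4,6,7,8}→6  {1,5,6,7,8}→12  {4,5,6,7,8}→12
  6 left: {0,1,4,6,7,8}→10  {0,1,5,6,7,8}→20  {1,4,5,6,7,8}→30  {3,4,5,6,7,8}→12
  7 left: {0,1,4,5,6,7,8}→60  {1,3,4,5,6,7,8}→42  {2,3,4,5,6,7,8}→12
  placing 0:i first → 54 extensions
  placing 2:u first → 102 extensions
total linear extensions = 156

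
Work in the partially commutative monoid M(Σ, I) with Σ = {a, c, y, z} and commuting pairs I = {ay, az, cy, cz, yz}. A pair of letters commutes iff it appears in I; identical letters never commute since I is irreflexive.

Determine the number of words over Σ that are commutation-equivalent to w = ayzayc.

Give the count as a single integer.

drop 0:a onto floor
drop 1:y onto floor
drop 2:z onto floor
drop 3:a onto {0:a}
drop 4:y onto {1:y}
drop 5:c onto {3:a}
ground layer = {0:a, 1:y, 2:z}
drop-orders for the pieces not yet dropped (sum over which currently-grounded one goes next):
  1 to go: {2} 1  {4} 1  {5} 1
  2 to go: {1,4} 1  {2,4} 2  {2,5} 2  {3,5} 1  {4,5} 2
  3 to go: {0,3,5} 1  {1,2,4} 3  {1,4,5} 3  {2,3,5} 3  {2,4,5} 6  {3,4,5} 3
  4 to go: {0,2,3,5} 4  {0,3,4,5} 4  {1,2,4,5} 12  {1,3,4,5} 6  {2,3,4,5} 12
  if 0:a drops first: 30 orders
  if 1:y drops first: 20 orders
  if 2:z drops first: 10 orders
heap linearizations: 60

60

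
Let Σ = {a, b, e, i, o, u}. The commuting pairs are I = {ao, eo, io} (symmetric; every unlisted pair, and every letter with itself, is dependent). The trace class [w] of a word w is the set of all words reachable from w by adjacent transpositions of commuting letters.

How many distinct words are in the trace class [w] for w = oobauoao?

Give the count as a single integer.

#0=o has no predecessor
#1=o depends on [0:o]
#2=b depends on [1:o]
#3=a depends on [2:b]
#4=u depends on [3:a]
#5=o depends on [4:u]
#6=a depends on [4:u]
#7=o depends on [5:o]
sources: [0:o]
N(rest) = Σ N(rest − s) over sources s of rest; N(one piece) = 1:
  size 1 → [6]=1  [7]=1
  size 2 → [5,7]=1  [6,7]=2
  size 3 → [5,6,7]=3
  size 4 → [4,5,6,7]=3
  size 5 → [3,4,5,6,7]=3
  size 6 → [2,3,4,5,6,7]=3
  first=0(o) contributes 3

3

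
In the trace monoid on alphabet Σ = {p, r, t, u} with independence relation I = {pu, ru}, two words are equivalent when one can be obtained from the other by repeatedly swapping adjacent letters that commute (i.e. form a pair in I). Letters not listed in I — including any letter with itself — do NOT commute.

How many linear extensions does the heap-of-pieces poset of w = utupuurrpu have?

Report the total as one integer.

70

#0=u has no predecessor
#1=t depends on [0:u]
#2=u depends on [1:t]
#3=p depends on [1:t]
#4=u depends on [2:u]
#5=u depends on [4:u]
#6=r depends on [3:p]
#7=r depends on [6:r]
#8=p depends on [7:r]
#9=u depends on [5:u]
sources: [0:u]
N(rest) = Σ N(rest − s) over sources s of rest; N(one piece) = 1:
  size 1 → [8]=1  [9]=1
  size 2 → [5,9]=1  [7,8]=1  [8,9]=2
  size 3 → [4,5,9]=1  [5,8,9]=3  [6,7,8]=1  [7,8,9]=3
  size 4 → [2,4,5,9]=1  [3,6,7,8]=1  [4,5,8,9]=4  [5,7,8,9]=6  [6,7,8,9]=4
  size 5 → [2,4,5,8,9]=5  [3,6,7,8,9]=5  [4,5,7,8,9]=10  [5,6,7,8,9]=10
  size 6 → [2,4,5,7,8,9]=15  [3,5,6,7,8,9]=15  [4,5,6,7,8,9]=20
  size 7 → [2,4,5,6,7,8,9]=35  [3,4,5,6,7,8,9]=35
  size 8 → [2,3,4,5,6,7,8,9]=70
  first=0(u) contributes 70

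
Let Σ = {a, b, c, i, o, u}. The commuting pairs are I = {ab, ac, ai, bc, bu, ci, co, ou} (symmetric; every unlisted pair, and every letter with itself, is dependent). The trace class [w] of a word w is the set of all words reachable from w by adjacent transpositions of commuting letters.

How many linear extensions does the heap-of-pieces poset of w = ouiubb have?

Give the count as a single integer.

6

#0=o has no predecessor
#1=u has no predecessor
#2=i depends on [0:o, 1:u]
#3=u depends on [2:i]
#4=b depends on [2:i]
#5=b depends on [4:b]
sources: [0:o, 1:u]
N(rest) = Σ N(rest − s) over sources s of rest; N(one piece) = 1:
  size 1 → [3]=1  [5]=1
  size 2 → [3,5]=2  [4,5]=1
  size 3 → [3,4,5]=3
  size 4 → [2,3,4,5]=3
  first=0(o) contributes 3
  first=1(u) contributes 3
|[w]| = 6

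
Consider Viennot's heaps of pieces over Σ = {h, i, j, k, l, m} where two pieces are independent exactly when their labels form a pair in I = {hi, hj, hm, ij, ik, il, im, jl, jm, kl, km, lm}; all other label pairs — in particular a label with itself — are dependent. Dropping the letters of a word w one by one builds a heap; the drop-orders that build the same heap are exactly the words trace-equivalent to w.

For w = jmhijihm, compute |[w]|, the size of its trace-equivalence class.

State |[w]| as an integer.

piece 0:j — minimal
piece 1:m — minimal
piece 2:h — minimal
piece 3:i — minimal
piece 4:j rests on {0:j}
piece 5:i rests on {3:i}
piece 6:h rests on {2:h}
piece 7:m rests on {1:m}
minimal pieces: {0:j, 1:m, 2:h, 3:i}
ways to finish when only these pieces remain (= sum over removing one remaining piece with nothing left below it):
  1 left: {4}→1  {5}→1  {6}→1  {7}→1
  2 left: {0,4}→1  {1,7}→1  {2,6}→1  {3,5}→1  {4,5}→2  {4,6}→2  {4,7}→2  {5,6}→2  {5,7}→2  {6,7}→2
  3 left: {0,4,5}→3  {0,4,6}→3  {0,4,7}→3  {1,4,7}→3  {1,5,7}→3  {1,6,7}→3  {2,4,6}→3  {2,5,6}→3  {2,6,7}→3  {3,4,5}→3  {3,5,6}→3  {3,5,7}→3  {4,5,6}→6  {4,5,7}→6  {4,6,7}→6  {5,6,7}→6
  4 left: {0,1,4,7}→6  {0,2,4,6}→6  {0,3,4,5}→6  {0,4,5,6}→12  {0,4,5,7}→12  {0,4,6,7}→12  {1,2,6,7}→6  {1,3,5,7}→6  {1,4,5,7}→12  {1,4,6,7}→12  {1,5,6,7}→12  {2,3,5,6}→6  {2,4,5,6}→12  {2,4,6,7}→12  {2,5,6,7}→12  {3,4,5,6}→12  {3,4,5,7}→12  {3,5,6,7}→12  {4,5,6,7}→24
  5 left: {0,1,4,5,7}→30  {0,1,4,6,7}→30  {0,2,4,5,6}→30  {0,2,4,6,7}→30  {0,3,4,5,6}→30  {0,3,4,5,7}→30  {0,4,5,6,7}→60  {1,2,4,6,7}→30  {1,2,5,6,7}→30  {1,3,4,5,7}→30  {1,3,5,6,7}→30  {1,4,5,6,7}→60  {2,3,4,5,6}→30  {2,3,5,6,7}→30  {2,4,5,6,7}→60  {3,4,5,6,7}→60
  6 left: {0,1,2,4,6,7}→90  {0,1,3,4,5,7}→90  {0,1,4,5,6,7}→180  {0,2,3,4,5,6}→90  {0,2,4,5,6,7}→180  {0,3,4,5,6,7}→180  {1,2,3,5,6,7}→90  {1,2,4,5,6,7}→180  {1,3,4,5,6,7}→180  {2,3,4,5,6,7}→180
  placing 0:j first → 630 extensions
  placing 1:m first → 630 extensions
  placing 2:h first → 630 extensions
  placing 3:i first → 630 extensions
total linear extensions = 2520

2520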